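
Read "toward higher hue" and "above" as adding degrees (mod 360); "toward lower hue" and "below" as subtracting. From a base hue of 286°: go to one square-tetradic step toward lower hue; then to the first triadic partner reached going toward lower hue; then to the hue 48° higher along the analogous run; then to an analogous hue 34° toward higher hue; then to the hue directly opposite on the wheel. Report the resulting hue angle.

338°

−90° (square ↓): 286 − 90 = 196°
−120° (triadic ↓): 196 − 120 = 76°
+48° (analog 48° ↑): 76 + 48 = 124°
+34° (analog 34° ↑): 124 + 34 = 158°
+180° (complement): 158 + 180 = 338°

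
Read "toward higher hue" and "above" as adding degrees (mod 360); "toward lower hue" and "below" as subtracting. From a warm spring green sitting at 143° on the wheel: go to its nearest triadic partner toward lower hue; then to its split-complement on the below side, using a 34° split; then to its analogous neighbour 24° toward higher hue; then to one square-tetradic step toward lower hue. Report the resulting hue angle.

−120° (triadic ↓): 143 − 120 = 23°
+146° (split-comp 34° ↓): 23 + 146 = 169°
+24° (analog 24° ↑): 169 + 24 = 193°
−90° (square ↓): 193 − 90 = 103°

103°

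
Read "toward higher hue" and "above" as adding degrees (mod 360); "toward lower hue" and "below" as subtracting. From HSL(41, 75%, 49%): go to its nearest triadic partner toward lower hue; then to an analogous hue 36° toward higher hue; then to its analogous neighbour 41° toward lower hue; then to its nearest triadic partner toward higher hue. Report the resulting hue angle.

36°

−120° (triadic ↓): 41 − 120 = -79 → -79 + 360 = 281°
+36° (analog 36° ↑): 281 + 36 = 317°
−41° (analog 41° ↓): 317 − 41 = 276°
+120° (triadic ↑): 276 + 120 = 396 → 396 − 360 = 36°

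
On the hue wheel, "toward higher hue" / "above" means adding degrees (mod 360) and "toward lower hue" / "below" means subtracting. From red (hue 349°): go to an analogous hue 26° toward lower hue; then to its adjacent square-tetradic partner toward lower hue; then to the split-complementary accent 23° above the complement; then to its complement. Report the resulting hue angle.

349 − 26 = 323°   (analog 26° ↓)
323 − 90 = 233°   (square ↓)
233 + 203 = 436 → 436 − 360 = 76°   (split-comp 23° ↑)
76 + 180 = 256°   (complement)

256°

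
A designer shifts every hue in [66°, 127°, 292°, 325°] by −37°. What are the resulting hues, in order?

66 − 37 = 29°
127 − 37 = 90°
292 − 37 = 255°
325 − 37 = 288°

29°, 90°, 255°, 288°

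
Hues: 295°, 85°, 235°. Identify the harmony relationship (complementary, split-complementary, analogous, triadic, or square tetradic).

Sort the hues: 85°, 235°, 295°.
Successive gaps around the wheel: 150°, 60°, 150°.
Two 150° gaps and one 60° gap — a base hue opposite a pair of accents 30° either side of its complement — is the split-complementary pattern.

split-complementary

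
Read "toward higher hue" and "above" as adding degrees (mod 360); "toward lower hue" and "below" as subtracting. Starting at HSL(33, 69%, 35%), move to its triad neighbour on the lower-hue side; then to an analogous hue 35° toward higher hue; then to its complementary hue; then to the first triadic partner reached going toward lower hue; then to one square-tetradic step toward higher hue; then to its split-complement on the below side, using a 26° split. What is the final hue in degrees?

252°

33 − 120 = -87 → -87 + 360 = 273°   (triadic ↓)
273 + 35 = 308°   (analog 35° ↑)
308 + 180 = 488 → 488 − 360 = 128°   (complement)
128 − 120 = 8°   (triadic ↓)
8 + 90 = 98°   (square ↑)
98 + 154 = 252°   (split-comp 26° ↓)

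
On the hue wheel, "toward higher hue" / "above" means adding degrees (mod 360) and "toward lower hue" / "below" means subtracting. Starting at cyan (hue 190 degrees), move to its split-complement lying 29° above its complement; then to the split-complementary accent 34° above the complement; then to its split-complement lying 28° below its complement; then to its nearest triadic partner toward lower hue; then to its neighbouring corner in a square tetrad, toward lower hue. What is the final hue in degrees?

190 + 209 = 399 → 399 − 360 = 39°   (split-comp 29° ↑)
39 + 214 = 253°   (split-comp 34° ↑)
253 + 152 = 405 → 405 − 360 = 45°   (split-comp 28° ↓)
45 − 120 = -75 → -75 + 360 = 285°   (triadic ↓)
285 − 90 = 195°   (square ↓)

195°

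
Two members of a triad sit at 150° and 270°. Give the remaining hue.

A triad spaces three hues 120° apart.
The full set is {30°, 150°, 270°}.

30°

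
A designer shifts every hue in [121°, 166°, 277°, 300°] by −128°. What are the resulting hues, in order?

353°, 38°, 149°, 172°

121 − 128 = -7 → -7 + 360 = 353°
166 − 128 = 38°
277 − 128 = 149°
300 − 128 = 172°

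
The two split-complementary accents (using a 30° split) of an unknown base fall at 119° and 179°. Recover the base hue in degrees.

329°

The accents sit 30° either side of the complement, so the complement is their short-arc midpoint on the wheel.
Short-arc midpoint of 119° and 179°: 149°.
Base is 180° from the complement: 149 − 180 = -31 → -31 + 360 = 329°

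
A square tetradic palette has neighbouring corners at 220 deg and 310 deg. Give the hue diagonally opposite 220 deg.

40°

A square tetradic scheme places four hues 90° apart; opposite corners are 180° apart.
220 + 180 = 400 → 400 − 360 = 40°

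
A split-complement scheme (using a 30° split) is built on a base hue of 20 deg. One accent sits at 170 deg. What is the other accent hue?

230°

Split-complementary hues sit 30° either side of the complement.
Complement of the base 20°: 20 + 180 = 200°
The given accent 170° is 30° one side of 200°; the other accent sits 30° the other side: 200 + 30 = 230°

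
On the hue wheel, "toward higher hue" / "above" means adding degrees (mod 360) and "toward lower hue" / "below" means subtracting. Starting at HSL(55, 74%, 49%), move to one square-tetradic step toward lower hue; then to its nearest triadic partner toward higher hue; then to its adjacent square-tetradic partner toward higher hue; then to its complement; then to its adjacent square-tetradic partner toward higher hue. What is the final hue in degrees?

55 − 90 = -35 → -35 + 360 = 325°   (square ↓)
325 + 120 = 445 → 445 − 360 = 85°   (triadic ↑)
85 + 90 = 175°   (square ↑)
175 + 180 = 355°   (complement)
355 + 90 = 445 → 445 − 360 = 85°   (square ↑)

85°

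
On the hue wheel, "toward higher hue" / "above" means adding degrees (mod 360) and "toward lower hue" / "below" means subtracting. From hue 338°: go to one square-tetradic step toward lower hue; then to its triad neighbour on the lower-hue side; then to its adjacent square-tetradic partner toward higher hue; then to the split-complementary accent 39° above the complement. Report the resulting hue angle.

−90° (square ↓): 338 − 90 = 248°
−120° (triadic ↓): 248 − 120 = 128°
+90° (square ↑): 128 + 90 = 218°
+219° (split-comp 39° ↑): 218 + 219 = 437 → 437 − 360 = 77°

77°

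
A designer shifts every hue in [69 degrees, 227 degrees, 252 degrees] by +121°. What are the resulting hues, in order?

190°, 348°, 13°

69 + 121 = 190°
227 + 121 = 348°
252 + 121 = 373 → 373 − 360 = 13°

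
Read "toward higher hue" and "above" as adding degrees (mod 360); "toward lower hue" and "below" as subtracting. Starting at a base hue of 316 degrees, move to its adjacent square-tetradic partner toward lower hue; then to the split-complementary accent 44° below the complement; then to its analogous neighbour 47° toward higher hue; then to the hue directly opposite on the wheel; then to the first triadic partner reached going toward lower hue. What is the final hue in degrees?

109°

square ↓ −90°: 316 − 90 = 226°
split-comp 44° ↓ +136°: 226 + 136 = 362 → 362 − 360 = 2°
analog 47° ↑ +47°: 2 + 47 = 49°
complement +180°: 49 + 180 = 229°
triadic ↓ −120°: 229 − 120 = 109°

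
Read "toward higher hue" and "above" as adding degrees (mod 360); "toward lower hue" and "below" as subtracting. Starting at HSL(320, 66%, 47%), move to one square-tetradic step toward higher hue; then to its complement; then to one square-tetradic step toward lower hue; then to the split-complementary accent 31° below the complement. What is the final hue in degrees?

320 + 90 = 410 → 410 − 360 = 50°   (square ↑)
50 + 180 = 230°   (complement)
230 − 90 = 140°   (square ↓)
140 + 149 = 289°   (split-comp 31° ↓)

289°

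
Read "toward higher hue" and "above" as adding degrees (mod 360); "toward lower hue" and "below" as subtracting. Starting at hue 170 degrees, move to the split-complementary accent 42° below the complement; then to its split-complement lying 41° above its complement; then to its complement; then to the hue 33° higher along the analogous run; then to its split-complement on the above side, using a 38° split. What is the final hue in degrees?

170 + 138 = 308°   (split-comp 42° ↓)
308 + 221 = 529 → 529 − 360 = 169°   (split-comp 41° ↑)
169 + 180 = 349°   (complement)
349 + 33 = 382 → 382 − 360 = 22°   (analog 33° ↑)
22 + 218 = 240°   (split-comp 38° ↑)

240°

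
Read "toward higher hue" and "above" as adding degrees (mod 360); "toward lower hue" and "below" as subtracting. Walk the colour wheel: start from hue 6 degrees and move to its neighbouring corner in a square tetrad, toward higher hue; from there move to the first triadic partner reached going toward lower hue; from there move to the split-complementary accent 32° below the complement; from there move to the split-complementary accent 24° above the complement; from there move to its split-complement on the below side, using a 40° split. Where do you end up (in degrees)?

6 + 90 = 96°   (square ↑)
96 − 120 = -24 → -24 + 360 = 336°   (triadic ↓)
336 + 148 = 484 → 484 − 360 = 124°   (split-comp 32° ↓)
124 + 204 = 328°   (split-comp 24° ↑)
328 + 140 = 468 → 468 − 360 = 108°   (split-comp 40° ↓)

108°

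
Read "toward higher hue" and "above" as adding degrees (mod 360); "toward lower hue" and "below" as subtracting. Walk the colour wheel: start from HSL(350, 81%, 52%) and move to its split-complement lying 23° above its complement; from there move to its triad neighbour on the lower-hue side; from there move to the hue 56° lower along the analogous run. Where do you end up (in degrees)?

17°

split-comp 23° ↑ +203°: 350 + 203 = 553 → 553 − 360 = 193°
triadic ↓ −120°: 193 − 120 = 73°
analog 56° ↓ −56°: 73 − 56 = 17°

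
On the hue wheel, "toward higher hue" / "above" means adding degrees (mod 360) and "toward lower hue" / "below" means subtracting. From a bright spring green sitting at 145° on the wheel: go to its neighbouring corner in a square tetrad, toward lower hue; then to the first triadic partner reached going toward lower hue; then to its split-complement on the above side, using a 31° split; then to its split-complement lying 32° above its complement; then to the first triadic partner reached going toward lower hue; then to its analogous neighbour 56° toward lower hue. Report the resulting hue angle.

182°

145 − 90 = 55°   (square ↓)
55 − 120 = -65 → -65 + 360 = 295°   (triadic ↓)
295 + 211 = 506 → 506 − 360 = 146°   (split-comp 31° ↑)
146 + 212 = 358°   (split-comp 32° ↑)
358 − 120 = 238°   (triadic ↓)
238 − 56 = 182°   (analog 56° ↓)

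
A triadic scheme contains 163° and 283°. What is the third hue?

43°

A triad spaces three hues 120° apart.
The full set is {43°, 163°, 283°}.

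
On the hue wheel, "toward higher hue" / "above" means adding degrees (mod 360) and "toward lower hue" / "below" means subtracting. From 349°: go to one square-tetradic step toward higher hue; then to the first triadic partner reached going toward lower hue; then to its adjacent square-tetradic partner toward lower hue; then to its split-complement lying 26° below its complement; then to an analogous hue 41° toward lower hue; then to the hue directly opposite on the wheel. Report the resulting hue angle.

349 + 90 = 439 → 439 − 360 = 79°   (square ↑)
79 − 120 = -41 → -41 + 360 = 319°   (triadic ↓)
319 − 90 = 229°   (square ↓)
229 + 154 = 383 → 383 − 360 = 23°   (split-comp 26° ↓)
23 − 41 = -18 → -18 + 360 = 342°   (analog 41° ↓)
342 + 180 = 522 → 522 − 360 = 162°   (complement)

162°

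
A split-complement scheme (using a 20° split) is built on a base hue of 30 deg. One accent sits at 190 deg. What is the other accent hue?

Split-complementary hues sit 20° either side of the complement.
Complement of the base 30°: 30 + 180 = 210°
The given accent 190° is 20° one side of 210°; the other accent sits 20° the other side: 210 + 20 = 230°

230°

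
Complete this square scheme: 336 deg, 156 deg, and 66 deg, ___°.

246°

A square tetradic scheme places four hues every 90°.
The full set through 66° is {66°, 156°, 246°, 336°}.
Given {66°, 156°, 336°}, the missing hue is 246°.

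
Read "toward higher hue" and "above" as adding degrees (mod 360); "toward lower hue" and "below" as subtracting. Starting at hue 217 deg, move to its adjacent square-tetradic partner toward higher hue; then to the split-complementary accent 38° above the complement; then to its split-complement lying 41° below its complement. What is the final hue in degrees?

square ↑ +90°: 217 + 90 = 307°
split-comp 38° ↑ +218°: 307 + 218 = 525 → 525 − 360 = 165°
split-comp 41° ↓ +139°: 165 + 139 = 304°

304°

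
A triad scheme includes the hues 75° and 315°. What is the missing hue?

A triad places three hues 120° apart.
The full set through 75° is {75°, 195°, 315°}.
Given {75°, 315°}, the missing hue is 195°.

195°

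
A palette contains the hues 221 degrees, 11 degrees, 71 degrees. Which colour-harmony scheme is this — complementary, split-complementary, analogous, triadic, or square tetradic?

Sort the hues: 11°, 71°, 221°.
Successive gaps around the wheel: 60°, 150°, 150°.
Two 150° gaps and one 60° gap — a base hue opposite a pair of accents 30° either side of its complement — is the split-complementary pattern.

split-complementary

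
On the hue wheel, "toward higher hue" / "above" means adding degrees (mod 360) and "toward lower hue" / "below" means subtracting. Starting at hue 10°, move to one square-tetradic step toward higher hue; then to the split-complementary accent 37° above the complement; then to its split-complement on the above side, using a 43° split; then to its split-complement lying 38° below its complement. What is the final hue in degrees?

322°

square ↑ +90°: 10 + 90 = 100°
split-comp 37° ↑ +217°: 100 + 217 = 317°
split-comp 43° ↑ +223°: 317 + 223 = 540 → 540 − 360 = 180°
split-comp 38° ↓ +142°: 180 + 142 = 322°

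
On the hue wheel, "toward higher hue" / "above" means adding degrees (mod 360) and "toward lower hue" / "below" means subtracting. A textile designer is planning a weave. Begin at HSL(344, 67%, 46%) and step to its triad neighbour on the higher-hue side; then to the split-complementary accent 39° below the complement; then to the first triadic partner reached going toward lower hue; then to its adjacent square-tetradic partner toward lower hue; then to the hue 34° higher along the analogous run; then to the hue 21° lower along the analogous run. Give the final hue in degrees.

triadic ↑ +120°: 344 + 120 = 464 → 464 − 360 = 104°
split-comp 39° ↓ +141°: 104 + 141 = 245°
triadic ↓ −120°: 245 − 120 = 125°
square ↓ −90°: 125 − 90 = 35°
analog 34° ↑ +34°: 35 + 34 = 69°
analog 21° ↓ −21°: 69 − 21 = 48°

48°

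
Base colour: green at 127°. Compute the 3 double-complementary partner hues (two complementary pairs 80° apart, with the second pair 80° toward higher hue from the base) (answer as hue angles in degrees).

207°, 307°, 27°

A rectangular tetradic uses two complementary pairs 80° apart: offsets 0°, 80°, 180°, 260°.
127 + 80 = 207°
127 + 180 = 307°
127 + 260 = 387 → 387 − 360 = 27°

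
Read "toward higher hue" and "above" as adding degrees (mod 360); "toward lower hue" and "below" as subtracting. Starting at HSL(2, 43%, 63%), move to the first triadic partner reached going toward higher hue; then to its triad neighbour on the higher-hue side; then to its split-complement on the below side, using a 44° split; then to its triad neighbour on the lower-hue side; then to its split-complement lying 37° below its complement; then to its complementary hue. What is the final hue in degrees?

221°

+120° (triadic ↑): 2 + 120 = 122°
+120° (triadic ↑): 122 + 120 = 242°
+136° (split-comp 44° ↓): 242 + 136 = 378 → 378 − 360 = 18°
−120° (triadic ↓): 18 − 120 = -102 → -102 + 360 = 258°
+143° (split-comp 37° ↓): 258 + 143 = 401 → 401 − 360 = 41°
+180° (complement): 41 + 180 = 221°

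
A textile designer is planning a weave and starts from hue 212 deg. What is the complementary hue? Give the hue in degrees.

32°

The complement sits 180° across the wheel.
212 + 180 = 392 → 392 − 360 = 32°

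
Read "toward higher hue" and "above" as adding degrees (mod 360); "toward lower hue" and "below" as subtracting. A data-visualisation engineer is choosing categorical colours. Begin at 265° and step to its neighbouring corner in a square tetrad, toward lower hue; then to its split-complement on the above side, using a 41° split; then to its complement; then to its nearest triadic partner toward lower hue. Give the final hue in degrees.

square ↓ −90°: 265 − 90 = 175°
split-comp 41° ↑ +221°: 175 + 221 = 396 → 396 − 360 = 36°
complement +180°: 36 + 180 = 216°
triadic ↓ −120°: 216 − 120 = 96°

96°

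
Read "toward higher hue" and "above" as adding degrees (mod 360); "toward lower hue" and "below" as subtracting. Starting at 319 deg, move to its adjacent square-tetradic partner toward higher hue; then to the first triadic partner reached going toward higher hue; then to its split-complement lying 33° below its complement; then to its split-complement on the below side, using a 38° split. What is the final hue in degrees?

98°

square ↑ +90°: 319 + 90 = 409 → 409 − 360 = 49°
triadic ↑ +120°: 49 + 120 = 169°
split-comp 33° ↓ +147°: 169 + 147 = 316°
split-comp 38° ↓ +142°: 316 + 142 = 458 → 458 − 360 = 98°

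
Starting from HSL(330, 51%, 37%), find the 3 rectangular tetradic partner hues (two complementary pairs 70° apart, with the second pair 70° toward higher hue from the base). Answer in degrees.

A rectangular tetradic uses two complementary pairs 70° apart: offsets 0°, 70°, 180°, 250°.
330 + 70 = 400 → 400 − 360 = 40°
330 + 180 = 510 → 510 − 360 = 150°
330 + 250 = 580 → 580 − 360 = 220°

40°, 150°, 220°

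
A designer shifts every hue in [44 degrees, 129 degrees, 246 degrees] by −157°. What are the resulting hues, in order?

247°, 332°, 89°

44 − 157 = -113 → -113 + 360 = 247°
129 − 157 = -28 → -28 + 360 = 332°
246 − 157 = 89°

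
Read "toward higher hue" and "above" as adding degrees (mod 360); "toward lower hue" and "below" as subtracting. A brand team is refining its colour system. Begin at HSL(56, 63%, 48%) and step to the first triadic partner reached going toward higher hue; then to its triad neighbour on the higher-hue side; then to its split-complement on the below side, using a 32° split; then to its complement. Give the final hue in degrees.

+120° (triadic ↑): 56 + 120 = 176°
+120° (triadic ↑): 176 + 120 = 296°
+148° (split-comp 32° ↓): 296 + 148 = 444 → 444 − 360 = 84°
+180° (complement): 84 + 180 = 264°

264°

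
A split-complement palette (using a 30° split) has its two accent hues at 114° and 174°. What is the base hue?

The accents sit 30° either side of the complement, so the complement is their short-arc midpoint on the wheel.
Short-arc midpoint of 114° and 174°: 144°.
Base is 180° from the complement: 144 − 180 = -36 → -36 + 360 = 324°

324°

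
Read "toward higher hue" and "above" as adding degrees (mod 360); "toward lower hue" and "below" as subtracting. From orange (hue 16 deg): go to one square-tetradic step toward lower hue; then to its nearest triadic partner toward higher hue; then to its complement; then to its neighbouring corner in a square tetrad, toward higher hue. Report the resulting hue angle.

−90° (square ↓): 16 − 90 = -74 → -74 + 360 = 286°
+120° (triadic ↑): 286 + 120 = 406 → 406 − 360 = 46°
+180° (complement): 46 + 180 = 226°
+90° (square ↑): 226 + 90 = 316°

316°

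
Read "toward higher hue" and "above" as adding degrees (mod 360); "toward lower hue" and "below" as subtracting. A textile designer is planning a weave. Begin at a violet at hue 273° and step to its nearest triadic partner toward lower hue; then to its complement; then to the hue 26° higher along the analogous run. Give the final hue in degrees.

273 − 120 = 153°   (triadic ↓)
153 + 180 = 333°   (complement)
333 + 26 = 359°   (analog 26° ↑)

359°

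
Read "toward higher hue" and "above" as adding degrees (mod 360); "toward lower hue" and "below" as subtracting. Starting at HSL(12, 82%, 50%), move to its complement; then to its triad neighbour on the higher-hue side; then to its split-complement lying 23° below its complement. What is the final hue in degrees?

109°

+180° (complement): 12 + 180 = 192°
+120° (triadic ↑): 192 + 120 = 312°
+157° (split-comp 23° ↓): 312 + 157 = 469 → 469 − 360 = 109°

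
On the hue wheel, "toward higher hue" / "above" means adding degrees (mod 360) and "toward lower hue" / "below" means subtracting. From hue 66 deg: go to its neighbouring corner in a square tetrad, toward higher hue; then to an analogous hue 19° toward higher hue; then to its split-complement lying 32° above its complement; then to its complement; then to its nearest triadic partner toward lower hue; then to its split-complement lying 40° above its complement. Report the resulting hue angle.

66 + 90 = 156°   (square ↑)
156 + 19 = 175°   (analog 19° ↑)
175 + 212 = 387 → 387 − 360 = 27°   (split-comp 32° ↑)
27 + 180 = 207°   (complement)
207 − 120 = 87°   (triadic ↓)
87 + 220 = 307°   (split-comp 40° ↑)

307°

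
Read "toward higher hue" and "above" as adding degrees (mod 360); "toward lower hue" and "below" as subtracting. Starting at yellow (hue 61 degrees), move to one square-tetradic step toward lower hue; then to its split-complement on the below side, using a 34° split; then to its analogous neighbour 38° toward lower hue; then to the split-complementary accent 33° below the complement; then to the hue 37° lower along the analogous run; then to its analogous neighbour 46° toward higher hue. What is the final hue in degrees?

−90° (square ↓): 61 − 90 = -29 → -29 + 360 = 331°
+146° (split-comp 34° ↓): 331 + 146 = 477 → 477 − 360 = 117°
−38° (analog 38° ↓): 117 − 38 = 79°
+147° (split-comp 33° ↓): 79 + 147 = 226°
−37° (analog 37° ↓): 226 − 37 = 189°
+46° (analog 46° ↑): 189 + 46 = 235°

235°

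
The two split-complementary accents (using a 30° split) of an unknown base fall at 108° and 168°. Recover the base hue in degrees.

318°

The accents sit 30° either side of the complement, so the complement is their short-arc midpoint on the wheel.
Short-arc midpoint of 108° and 168°: 138°.
Base is 180° from the complement: 138 − 180 = -42 → -42 + 360 = 318°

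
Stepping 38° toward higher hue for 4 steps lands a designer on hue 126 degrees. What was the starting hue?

4 steps of 38° (toward higher hue) give a net shift of +152°.
Start = end − shift: 126 − 152 = -26 → -26 + 360 = 334°

334°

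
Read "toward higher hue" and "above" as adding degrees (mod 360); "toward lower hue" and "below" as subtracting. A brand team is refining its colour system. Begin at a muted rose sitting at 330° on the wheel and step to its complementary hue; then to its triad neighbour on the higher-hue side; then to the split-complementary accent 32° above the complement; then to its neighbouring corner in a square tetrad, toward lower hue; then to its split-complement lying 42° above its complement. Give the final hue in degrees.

254°

+180° (complement): 330 + 180 = 510 → 510 − 360 = 150°
+120° (triadic ↑): 150 + 120 = 270°
+212° (split-comp 32° ↑): 270 + 212 = 482 → 482 − 360 = 122°
−90° (square ↓): 122 − 90 = 32°
+222° (split-comp 42° ↑): 32 + 222 = 254°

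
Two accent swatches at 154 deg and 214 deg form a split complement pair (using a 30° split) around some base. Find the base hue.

4°

The accents sit 30° either side of the complement, so the complement is their short-arc midpoint on the wheel.
Short-arc midpoint of 154° and 214°: 184°.
Base is 180° from the complement: 184 − 180 = 4°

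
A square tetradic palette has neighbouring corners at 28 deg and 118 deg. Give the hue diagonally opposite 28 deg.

208°

A square tetradic scheme places four hues 90° apart; opposite corners are 180° apart.
28 + 180 = 208°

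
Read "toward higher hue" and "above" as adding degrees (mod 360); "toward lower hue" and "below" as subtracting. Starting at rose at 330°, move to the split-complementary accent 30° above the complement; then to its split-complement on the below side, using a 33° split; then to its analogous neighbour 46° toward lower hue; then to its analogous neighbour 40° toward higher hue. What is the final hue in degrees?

321°

+210° (split-comp 30° ↑): 330 + 210 = 540 → 540 − 360 = 180°
+147° (split-comp 33° ↓): 180 + 147 = 327°
−46° (analog 46° ↓): 327 − 46 = 281°
+40° (analog 40° ↑): 281 + 40 = 321°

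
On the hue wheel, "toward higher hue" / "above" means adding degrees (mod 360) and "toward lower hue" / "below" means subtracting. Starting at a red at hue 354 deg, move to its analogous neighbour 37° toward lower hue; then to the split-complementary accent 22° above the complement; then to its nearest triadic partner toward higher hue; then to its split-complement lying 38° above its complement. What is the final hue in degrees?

137°

analog 37° ↓ −37°: 354 − 37 = 317°
split-comp 22° ↑ +202°: 317 + 202 = 519 → 519 − 360 = 159°
triadic ↑ +120°: 159 + 120 = 279°
split-comp 38° ↑ +218°: 279 + 218 = 497 → 497 − 360 = 137°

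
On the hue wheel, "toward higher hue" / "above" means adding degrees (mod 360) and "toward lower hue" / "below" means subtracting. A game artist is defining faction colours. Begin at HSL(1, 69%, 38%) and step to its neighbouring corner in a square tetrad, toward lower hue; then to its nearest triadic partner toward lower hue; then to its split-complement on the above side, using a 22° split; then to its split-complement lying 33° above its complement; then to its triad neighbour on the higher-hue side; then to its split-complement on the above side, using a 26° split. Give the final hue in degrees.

172°

1 − 90 = -89 → -89 + 360 = 271°   (square ↓)
271 − 120 = 151°   (triadic ↓)
151 + 202 = 353°   (split-comp 22° ↑)
353 + 213 = 566 → 566 − 360 = 206°   (split-comp 33° ↑)
206 + 120 = 326°   (triadic ↑)
326 + 206 = 532 → 532 − 360 = 172°   (split-comp 26° ↑)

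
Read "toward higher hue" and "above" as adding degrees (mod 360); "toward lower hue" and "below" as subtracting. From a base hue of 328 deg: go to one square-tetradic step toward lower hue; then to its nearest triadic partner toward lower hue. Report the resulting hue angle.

118°

square ↓ −90°: 328 − 90 = 238°
triadic ↓ −120°: 238 − 120 = 118°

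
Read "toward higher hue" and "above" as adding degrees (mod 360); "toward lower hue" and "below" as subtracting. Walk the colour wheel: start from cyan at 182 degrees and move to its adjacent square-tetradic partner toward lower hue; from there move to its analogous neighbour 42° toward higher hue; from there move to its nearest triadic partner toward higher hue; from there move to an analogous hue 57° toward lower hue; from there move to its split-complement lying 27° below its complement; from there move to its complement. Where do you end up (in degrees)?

170°

square ↓ −90°: 182 − 90 = 92°
analog 42° ↑ +42°: 92 + 42 = 134°
triadic ↑ +120°: 134 + 120 = 254°
analog 57° ↓ −57°: 254 − 57 = 197°
split-comp 27° ↓ +153°: 197 + 153 = 350°
complement +180°: 350 + 180 = 530 → 530 − 360 = 170°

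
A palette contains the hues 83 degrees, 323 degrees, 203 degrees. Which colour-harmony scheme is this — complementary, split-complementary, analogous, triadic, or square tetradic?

triadic

Sort the hues: 83°, 203°, 323°.
Successive gaps around the wheel: 120°, 120°, 120°.
Three hues equally spaced 120° apart form a triad.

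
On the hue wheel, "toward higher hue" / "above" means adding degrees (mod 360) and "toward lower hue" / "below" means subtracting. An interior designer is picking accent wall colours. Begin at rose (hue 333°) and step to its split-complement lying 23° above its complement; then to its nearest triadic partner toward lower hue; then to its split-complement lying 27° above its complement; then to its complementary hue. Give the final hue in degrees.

split-comp 23° ↑ +203°: 333 + 203 = 536 → 536 − 360 = 176°
triadic ↓ −120°: 176 − 120 = 56°
split-comp 27° ↑ +207°: 56 + 207 = 263°
complement +180°: 263 + 180 = 443 → 443 − 360 = 83°

83°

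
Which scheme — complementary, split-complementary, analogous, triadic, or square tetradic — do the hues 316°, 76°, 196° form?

Sort the hues: 76°, 196°, 316°.
Successive gaps around the wheel: 120°, 120°, 120°.
Three hues equally spaced 120° apart form a triad.

triadic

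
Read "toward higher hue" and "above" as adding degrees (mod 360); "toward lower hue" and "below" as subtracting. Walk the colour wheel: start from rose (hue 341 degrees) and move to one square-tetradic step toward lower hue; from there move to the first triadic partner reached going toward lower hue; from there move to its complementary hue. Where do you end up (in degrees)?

311°

square ↓ −90°: 341 − 90 = 251°
triadic ↓ −120°: 251 − 120 = 131°
complement +180°: 131 + 180 = 311°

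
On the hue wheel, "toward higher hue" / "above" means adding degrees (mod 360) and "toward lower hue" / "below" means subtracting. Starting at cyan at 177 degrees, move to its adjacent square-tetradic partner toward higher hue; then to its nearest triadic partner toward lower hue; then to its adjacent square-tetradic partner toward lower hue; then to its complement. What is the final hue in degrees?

237°

+90° (square ↑): 177 + 90 = 267°
−120° (triadic ↓): 267 − 120 = 147°
−90° (square ↓): 147 − 90 = 57°
+180° (complement): 57 + 180 = 237°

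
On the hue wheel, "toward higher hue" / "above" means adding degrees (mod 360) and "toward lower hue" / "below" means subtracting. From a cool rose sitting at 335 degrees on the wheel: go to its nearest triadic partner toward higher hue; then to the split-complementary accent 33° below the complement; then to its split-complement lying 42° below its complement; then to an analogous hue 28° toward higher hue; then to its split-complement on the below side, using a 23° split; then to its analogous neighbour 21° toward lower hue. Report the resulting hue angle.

triadic ↑ +120°: 335 + 120 = 455 → 455 − 360 = 95°
split-comp 33° ↓ +147°: 95 + 147 = 242°
split-comp 42° ↓ +138°: 242 + 138 = 380 → 380 − 360 = 20°
analog 28° ↑ +28°: 20 + 28 = 48°
split-comp 23° ↓ +157°: 48 + 157 = 205°
analog 21° ↓ −21°: 205 − 21 = 184°

184°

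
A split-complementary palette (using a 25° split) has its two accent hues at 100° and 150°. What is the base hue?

The accents sit 25° either side of the complement, so the complement is their short-arc midpoint on the wheel.
Short-arc midpoint of 100° and 150°: 125°.
Base is 180° from the complement: 125 − 180 = -55 → -55 + 360 = 305°

305°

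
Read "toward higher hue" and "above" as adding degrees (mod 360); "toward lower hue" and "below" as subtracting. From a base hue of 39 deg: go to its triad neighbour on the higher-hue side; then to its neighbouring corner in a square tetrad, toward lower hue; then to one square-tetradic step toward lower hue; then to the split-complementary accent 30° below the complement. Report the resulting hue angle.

39 + 120 = 159°   (triadic ↑)
159 − 90 = 69°   (square ↓)
69 − 90 = -21 → -21 + 360 = 339°   (square ↓)
339 + 150 = 489 → 489 − 360 = 129°   (split-comp 30° ↓)

129°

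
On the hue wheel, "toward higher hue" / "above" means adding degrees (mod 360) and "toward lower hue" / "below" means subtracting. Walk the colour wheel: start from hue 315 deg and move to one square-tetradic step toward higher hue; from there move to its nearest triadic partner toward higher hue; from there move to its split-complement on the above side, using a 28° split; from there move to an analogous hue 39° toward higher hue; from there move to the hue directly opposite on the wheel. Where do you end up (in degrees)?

232°

315 + 90 = 405 → 405 − 360 = 45°   (square ↑)
45 + 120 = 165°   (triadic ↑)
165 + 208 = 373 → 373 − 360 = 13°   (split-comp 28° ↑)
13 + 39 = 52°   (analog 39° ↑)
52 + 180 = 232°   (complement)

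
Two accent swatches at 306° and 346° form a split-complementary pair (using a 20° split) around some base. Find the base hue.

The accents sit 20° either side of the complement, so the complement is their short-arc midpoint on the wheel.
Short-arc midpoint of 306° and 346°: 326°.
Base is 180° from the complement: 326 − 180 = 146°

146°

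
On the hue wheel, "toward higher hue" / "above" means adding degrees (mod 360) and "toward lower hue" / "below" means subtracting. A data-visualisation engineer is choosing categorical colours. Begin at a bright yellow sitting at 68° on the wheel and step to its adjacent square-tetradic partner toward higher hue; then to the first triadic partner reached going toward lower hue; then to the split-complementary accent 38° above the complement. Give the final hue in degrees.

square ↑ +90°: 68 + 90 = 158°
triadic ↓ −120°: 158 − 120 = 38°
split-comp 38° ↑ +218°: 38 + 218 = 256°

256°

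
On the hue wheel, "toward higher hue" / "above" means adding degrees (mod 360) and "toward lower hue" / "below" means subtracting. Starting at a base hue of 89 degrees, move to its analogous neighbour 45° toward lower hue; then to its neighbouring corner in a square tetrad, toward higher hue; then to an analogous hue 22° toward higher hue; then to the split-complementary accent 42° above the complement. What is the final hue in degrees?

analog 45° ↓ −45°: 89 − 45 = 44°
square ↑ +90°: 44 + 90 = 134°
analog 22° ↑ +22°: 134 + 22 = 156°
split-comp 42° ↑ +222°: 156 + 222 = 378 → 378 − 360 = 18°

18°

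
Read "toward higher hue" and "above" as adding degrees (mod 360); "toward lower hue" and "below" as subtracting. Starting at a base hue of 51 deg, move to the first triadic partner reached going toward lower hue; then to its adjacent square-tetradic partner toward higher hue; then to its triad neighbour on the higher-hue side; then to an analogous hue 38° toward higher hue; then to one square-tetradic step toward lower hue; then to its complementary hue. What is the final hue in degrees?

269°

51 − 120 = -69 → -69 + 360 = 291°   (triadic ↓)
291 + 90 = 381 → 381 − 360 = 21°   (square ↑)
21 + 120 = 141°   (triadic ↑)
141 + 38 = 179°   (analog 38° ↑)
179 − 90 = 89°   (square ↓)
89 + 180 = 269°   (complement)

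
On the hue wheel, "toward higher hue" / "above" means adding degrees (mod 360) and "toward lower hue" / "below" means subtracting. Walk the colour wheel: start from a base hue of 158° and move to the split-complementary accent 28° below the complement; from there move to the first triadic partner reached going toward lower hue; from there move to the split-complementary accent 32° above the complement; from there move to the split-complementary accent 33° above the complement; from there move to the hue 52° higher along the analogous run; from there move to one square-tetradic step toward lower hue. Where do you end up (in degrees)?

217°

+152° (split-comp 28° ↓): 158 + 152 = 310°
−120° (triadic ↓): 310 − 120 = 190°
+212° (split-comp 32° ↑): 190 + 212 = 402 → 402 − 360 = 42°
+213° (split-comp 33° ↑): 42 + 213 = 255°
+52° (analog 52° ↑): 255 + 52 = 307°
−90° (square ↓): 307 − 90 = 217°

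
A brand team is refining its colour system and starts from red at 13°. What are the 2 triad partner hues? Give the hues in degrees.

133° and 253°

A triad places three hues 120° apart.
13 + 120 = 133°
13 + 240 = 253°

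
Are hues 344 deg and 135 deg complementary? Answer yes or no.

no

Angular distance: |344 − 135| = 209; shorter arc = 360 − 209 = 151°.
Complementary requires 180°.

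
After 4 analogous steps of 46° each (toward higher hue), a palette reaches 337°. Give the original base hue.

4 steps of 46° (toward higher hue) give a net shift of +184°.
Start = end − shift: 337 − 184 = 153°

153°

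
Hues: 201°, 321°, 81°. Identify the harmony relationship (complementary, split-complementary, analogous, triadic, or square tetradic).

Sort the hues: 81°, 201°, 321°.
Successive gaps around the wheel: 120°, 120°, 120°.
Three hues equally spaced 120° apart form a triad.

triadic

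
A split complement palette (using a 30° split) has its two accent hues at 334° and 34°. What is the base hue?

184°

The accents sit 30° either side of the complement, so the complement is their short-arc midpoint on the wheel.
Short-arc midpoint of 334° and 34°: 4°.
Base is 180° from the complement: 4 − 180 = -176 → -176 + 360 = 184°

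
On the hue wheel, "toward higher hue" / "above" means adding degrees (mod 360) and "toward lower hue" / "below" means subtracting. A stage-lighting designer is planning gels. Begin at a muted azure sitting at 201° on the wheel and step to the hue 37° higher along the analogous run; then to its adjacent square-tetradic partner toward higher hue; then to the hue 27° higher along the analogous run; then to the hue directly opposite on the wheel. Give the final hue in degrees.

175°

analog 37° ↑ +37°: 201 + 37 = 238°
square ↑ +90°: 238 + 90 = 328°
analog 27° ↑ +27°: 328 + 27 = 355°
complement +180°: 355 + 180 = 535 → 535 − 360 = 175°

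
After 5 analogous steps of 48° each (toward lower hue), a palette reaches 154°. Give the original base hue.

5 steps of 48° (toward lower hue) give a net shift of −240°.
Start = end − shift: 154 + 240 = 394 → 394 − 360 = 34°

34°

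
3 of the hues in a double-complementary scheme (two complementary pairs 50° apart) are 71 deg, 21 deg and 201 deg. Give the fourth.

A rectangular tetradic uses two complementary pairs 50° apart: offsets 0°, 50°, 180°, 230°.
Among {21°, 71°, 201°}, 201° and 21° are a 180° pair.
The remaining hue 71° needs its own complement: 71 + 180 = 251°

251°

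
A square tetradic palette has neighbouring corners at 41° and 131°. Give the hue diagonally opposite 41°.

A square tetradic scheme places four hues 90° apart; opposite corners are 180° apart.
41 + 180 = 221°

221°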